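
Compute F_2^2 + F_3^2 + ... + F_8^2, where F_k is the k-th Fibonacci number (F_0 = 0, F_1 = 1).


There is a standard identity sum_{k=0}^{N} F_k^2 = F_N * F_{N+1} (proved inductively from the telescoping relation F_k^2 = F_k F_{k+1} - F_{k-1} F_k). Then
sum_{k=2}^{8} F_k^2 = F_8 F_9 - F_1 F_2.
Computing: F_8 = 21, F_9 = 34, F_1 = 1, F_2 = 1.
Sum = 21 * 34 - 1 * 1 = 713.

713


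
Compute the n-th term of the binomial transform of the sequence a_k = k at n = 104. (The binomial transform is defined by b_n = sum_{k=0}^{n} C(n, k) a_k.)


With a_k = k, b_n = sum_{k=0}^{n} C(n, k) k. Using k * C(n, k) = n * C(n-1, k-1) gives b_n = n * sum_{k>=1} C(n-1, k-1) = n * 2^(n-1).
For n = 104: 104 * 2^103 = 104 * 10141204801825835211973625643008 = 1054685299389886862045257066872832.

1054685299389886862045257066872832


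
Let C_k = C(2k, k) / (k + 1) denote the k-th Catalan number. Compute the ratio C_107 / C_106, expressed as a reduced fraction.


Using C_k = (2k)! / (k! (k+1)!), the ratio C_{k+1}/C_k simplifies to
C_{k+1}/C_k = [(2k+2)! / ((k+1)! (k+2)!)] * [k! (k+1)! / (2k)!]
 = (2k+2)(2k+1) / ((k+1)(k+2)) = 2(2k+1) / (k+2).
For k = 106: 2(2*106 + 1) / (106 + 2) = 426/108 = 71/18.

71/18


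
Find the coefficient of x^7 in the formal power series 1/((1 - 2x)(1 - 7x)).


By partial fractions or Cauchy convolution:
The coefficient equals sum_{k=0}^{7} 2^k * 7^(7-k).
= 1152909

1152909


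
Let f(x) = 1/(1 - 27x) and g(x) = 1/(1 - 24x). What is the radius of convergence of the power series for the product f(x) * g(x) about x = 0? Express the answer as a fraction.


The radius of 1/(1 - 27x) is 1/27 (nearest singularity at x = 1/27), and the radius of 1/(1 - 24x) is 1/24.
The product f(x)*g(x) = 1/((1 - 27x)(1 - 24x)) has singularities at both 1/27 and 1/24, so its radius of convergence is the distance to the nearest one:
min(1/27, 1/24) = 1/27.

1/27


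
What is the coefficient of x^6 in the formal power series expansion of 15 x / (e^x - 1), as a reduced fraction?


The exponential generating function for Bernoulli numbers is
x / (e^x - 1) = sum_{k>=0} B_k x^k / k!.
So the coefficient of x^6 in 15 x / (e^x - 1) is 15 B_6 / 6!.
Computing: B_6 = 1/42, 6! = 720, giving
15 * 1/42 / 720 = 1/2016.

1/2016


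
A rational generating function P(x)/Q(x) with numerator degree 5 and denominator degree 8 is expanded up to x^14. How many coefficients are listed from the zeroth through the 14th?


Expanding up to x^14 gives the coefficients for x^0, x^1, ..., x^14.
That is 14 + 1 = 15 coefficients in total.

15


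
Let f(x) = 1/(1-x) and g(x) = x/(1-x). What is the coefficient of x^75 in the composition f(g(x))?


First simplify the composition: f(g(x)) = 1/(1 - x/(1-x)) = (1-x)/((1-x) - x) = (1-x)/(1-2x).
Now extract the coefficient. Write (1-x)/(1-2x) = 1/(1-2x) - x/(1-2x).
The coefficient of x^n in 1/(1-2x) is 2^n, and in x/(1-2x) is 2^(n-1) (for n >= 1).
So the coefficient of x^75 is 2^75 - 2^74 = 37778931862957161709568 - 18889465931478580854784 = 18889465931478580854784.

18889465931478580854784


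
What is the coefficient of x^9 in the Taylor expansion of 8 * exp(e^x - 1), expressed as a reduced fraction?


exp(e^x - 1) = sum_{k>=0} Bell_k x^k / k!, where Bell_k is the k-th Bell number.
So the coefficient of x^9 is 8 * Bell_9 / 9!.
Computing: Bell_9 = 21147 and 9! = 362880, giving
8 * 21147/362880 = 1007/2160.

1007/2160


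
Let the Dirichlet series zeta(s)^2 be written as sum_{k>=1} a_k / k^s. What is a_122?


The Dirichlet convolution of the constant function 1 with itself gives (1 * 1)(k) = sum_{d | k} 1 = d(k), the number of positive divisors of k.
Since zeta(s) = sum_{k>=1} 1/k^s, we have zeta(s)^2 = sum_{k>=1} d(k)/k^s, so a_k = d(k).
For k = 122: the divisors are 1, 2, 61, 122.
Count = 4.

4


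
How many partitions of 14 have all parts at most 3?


Using the generating function (1-x)^(-1)(1-x^2)^(-1)(1-x^3)^(-1),
the coefficient of x^14 counts these restricted partitions.
Result = 24

24


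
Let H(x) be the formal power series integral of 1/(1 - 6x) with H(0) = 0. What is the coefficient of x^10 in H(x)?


1/(1 - 6x) = sum_{k>=0} 6^k x^k. Integrating termwise with H(0) = 0:
H(x) = sum_{k>=0} 6^k x^(k+1) / (k+1) = sum_{m>=1} 6^(m-1) x^m / m.
For m = 10: 6^9/10 = 10077696/10 = 5038848/5.

5038848/5


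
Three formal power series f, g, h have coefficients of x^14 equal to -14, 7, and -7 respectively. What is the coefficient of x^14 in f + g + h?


Series addition is componentwise:
-14 + 7 + -7
= -14

-14


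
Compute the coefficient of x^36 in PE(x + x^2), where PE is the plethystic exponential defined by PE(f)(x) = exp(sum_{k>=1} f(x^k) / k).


With f(x) = x + x^2, the exponent is sum_{k>=1} (x^k + x^(2k)) / k = -ln(1 - x) - ln(1 - x^2). Exponentiating:
PE(x + x^2) = 1 / ((1 - x)(1 - x^2)).
This is the generating function for partitions of n into parts of size 1 or 2. The number of 2's can be any j in 0..18, and the rest are 1's, so
[x^36] = floor(36/2) + 1 = 19.

19


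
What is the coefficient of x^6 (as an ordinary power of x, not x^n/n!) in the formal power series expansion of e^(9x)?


The exponential series is e^y = sum_{k>=0} y^k / k!. Substituting y = 9x gives
e^(9x) = sum_{k>=0} 9^k x^k / k!.
So the coefficient of x^n is a^n/n! with a = 9, n = 6:
9^6 / 6! = 531441/720 = 59049/80

59049/80


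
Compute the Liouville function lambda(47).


The Liouville function is lambda(k) = (-1)^Omega(k), where Omega(k) counts the prime factors of k with multiplicity.
Factoring: 47 = 47, so Omega(47) = 1.
lambda(47) = (-1)^1 = -1.

-1


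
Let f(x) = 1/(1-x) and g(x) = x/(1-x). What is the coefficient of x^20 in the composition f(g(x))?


First simplify the composition: f(g(x)) = 1/(1 - x/(1-x)) = (1-x)/((1-x) - x) = (1-x)/(1-2x).
Now extract the coefficient. Write (1-x)/(1-2x) = 1/(1-2x) - x/(1-2x).
The coefficient of x^n in 1/(1-2x) is 2^n, and in x/(1-2x) is 2^(n-1) (for n >= 1).
So the coefficient of x^20 is 2^20 - 2^19 = 1048576 - 524288 = 524288.

524288


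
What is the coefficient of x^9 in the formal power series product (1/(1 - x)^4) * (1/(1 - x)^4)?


Combine the factors: (1/(1 - x)^4) * (1/(1 - x)^4) = 1/(1 - x)^8.
Then use 1/(1 - x)^r = sum_{k>=0} C(k + r - 1, r - 1) x^k with r = 8 and k = 9:
C(16, 7) = 11440.

11440


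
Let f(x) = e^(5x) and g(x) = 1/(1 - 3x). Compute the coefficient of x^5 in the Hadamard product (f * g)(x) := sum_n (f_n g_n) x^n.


Expanding: f_k = 5^k/k! (from e^(5x)) and g_k = 3^k (from 1/(1 - 3x)). So the Hadamard coefficient (f * g)_k = 5^k 3^k / k! = (15)^k / k!.
For k = 5: 15^5/5! = 759375/120 = 50625/8.

50625/8


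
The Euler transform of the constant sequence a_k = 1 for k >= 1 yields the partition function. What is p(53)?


The Euler transform converts the sequence a_k = 1 into the number of integer partitions.
Using the recurrence or dynamic programming:
p(53) = 329931

329931


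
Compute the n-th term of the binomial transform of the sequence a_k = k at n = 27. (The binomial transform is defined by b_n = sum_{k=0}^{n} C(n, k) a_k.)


With a_k = k, b_n = sum_{k=0}^{n} C(n, k) k. Using k * C(n, k) = n * C(n-1, k-1) gives b_n = n * sum_{k>=1} C(n-1, k-1) = n * 2^(n-1).
For n = 27: 27 * 2^26 = 27 * 67108864 = 1811939328.

1811939328


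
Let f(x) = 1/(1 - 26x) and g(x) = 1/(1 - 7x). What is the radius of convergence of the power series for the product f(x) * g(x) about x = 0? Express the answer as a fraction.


The radius of 1/(1 - 26x) is 1/26 (nearest singularity at x = 1/26), and the radius of 1/(1 - 7x) is 1/7.
The product f(x)*g(x) = 1/((1 - 26x)(1 - 7x)) has singularities at both 1/26 and 1/7, so its radius of convergence is the distance to the nearest one:
min(1/26, 1/7) = 1/26.

1/26


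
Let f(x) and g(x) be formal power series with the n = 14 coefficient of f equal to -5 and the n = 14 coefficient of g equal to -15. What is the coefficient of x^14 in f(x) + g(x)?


Addition of formal power series is termwise.
The coefficient of x^14 in f + g = -5 + -15
= -20

-20


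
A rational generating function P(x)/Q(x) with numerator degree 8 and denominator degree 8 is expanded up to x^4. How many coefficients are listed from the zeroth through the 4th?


Expanding up to x^4 gives the coefficients for x^0, x^1, ..., x^4.
That is 4 + 1 = 5 coefficients in total.

5


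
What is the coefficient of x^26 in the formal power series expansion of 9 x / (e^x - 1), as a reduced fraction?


The exponential generating function for Bernoulli numbers is
x / (e^x - 1) = sum_{k>=0} B_k x^k / k!.
So the coefficient of x^26 in 9 x / (e^x - 1) is 9 B_26 / 26!.
Computing: B_26 = 8553103/6, 26! = 403291461126605635584000000, giving
9 * 8553103/6 / 403291461126605635584000000 = 657931/20681613391107981312000000.

657931/20681613391107981312000000


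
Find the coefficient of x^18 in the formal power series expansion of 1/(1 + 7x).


Write 1/(1 + c x) = 1/(1 - (-c) x) and apply the geometric-series identity
1/(1 - y) = sum_{k>=0} y^k to get 1/(1 + c x) = sum_{k>=0} (-c)^k x^k.
So the coefficient of x^k is (-c)^k = (-1)^k * c^k.
Here c = 7 and k = 18:
(-7)^18 = 1 * 1628413597910449 = 1628413597910449

1628413597910449


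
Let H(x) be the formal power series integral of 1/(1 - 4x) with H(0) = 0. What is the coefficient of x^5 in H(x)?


1/(1 - 4x) = sum_{k>=0} 4^k x^k. Integrating termwise with H(0) = 0:
H(x) = sum_{k>=0} 4^k x^(k+1) / (k+1) = sum_{m>=1} 4^(m-1) x^m / m.
For m = 5: 4^4/5 = 256/5 = 256/5.

256/5


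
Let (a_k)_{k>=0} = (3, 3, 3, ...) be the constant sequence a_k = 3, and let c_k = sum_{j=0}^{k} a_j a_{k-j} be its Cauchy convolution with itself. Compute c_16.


Since a_j = 3 for all j >= 0, the convolution sum becomes
c_k = sum_{j=0}^{k} 3 * 3 = 9 * (k + 1).
Equivalently, the generating function of (a_k) is 3/(1 - x) and its square is 9/(1 - x)^2 = sum_{k>=0} 9(k + 1) x^k.
For k = 16: 9 * 17 = 153.

153


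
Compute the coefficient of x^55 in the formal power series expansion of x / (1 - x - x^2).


Let f(x) = sum_{k>=0} a_k x^k. Multiplying f(x) * (1 - x - x^2) = x and matching coefficients gives a_0 = 0, a_1 = 1, and a_k = a_{k-1} + a_{k-2} for k >= 2. These are the Fibonacci numbers F_k.
Iterating from F_0 = 0, F_1 = 1:
F_0=0, F_1=1, F_2=1, F_3=2, F_4=3, F_5=5, F_6=8, F_7=13, F_8=21, F_9=34, ...
F_55 = 139583862445.

139583862445


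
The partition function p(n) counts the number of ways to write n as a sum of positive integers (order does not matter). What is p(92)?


Using the generating function prod_{k>=1} 1/(1-x^k), we compute p(92).
By dynamic programming over parts 1 through 92:
p(92) = 72533807

72533807


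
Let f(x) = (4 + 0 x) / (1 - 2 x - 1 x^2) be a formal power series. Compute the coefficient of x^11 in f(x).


Write f(x) = sum_{k>=0} a_k x^k. Multiplying both sides by 1 - 2 x - 1 x^2 gives
(1 - 2 x - 1 x^2) sum_{k>=0} a_k x^k = 4 + 0 x.
Matching coefficients:
 x^0: a_0 = 4
 x^1: a_1 - 2 a_0 = 0  =>  a_1 = 2*4 + 0 = 8
 x^k (k >= 2): a_k = 2 a_{k-1} + 1 a_{k-2}.
Iterating: a_2 = 20, a_3 = 48, a_4 = 116, a_5 = 280, a_6 = 676, a_7 = 1632, a_8 = 3940, a_9 = 9512, a_10 = 22964, a_11 = 55440.
So the coefficient of x^11 is 55440.

55440


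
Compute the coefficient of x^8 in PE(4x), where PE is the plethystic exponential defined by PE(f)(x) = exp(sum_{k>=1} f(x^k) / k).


With f(x) = 4x, the exponent is sum_{k>=1} 4 x^k / k = 4 * (-ln(1 - x)). Exponentiating:
PE(4x) = exp(-4 ln(1 - x)) = 1/(1 - x)^4.
By the negative binomial expansion, [x^n] 1/(1 - x)^4 = C(n + 3, 3).
For n = 8: C(11, 3) = 165.

165


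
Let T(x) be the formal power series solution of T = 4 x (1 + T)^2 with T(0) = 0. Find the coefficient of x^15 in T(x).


Apply the Lagrange inversion formula: if T = 4 x * phi(T) with phi(t) = (1 + t)^2, then [x^n] T = 4^n * (1/n) [t^(n-1)] phi(t)^n = 4^n * (1/n) [t^(n-1)] (1 + t)^(2n) = 4^n * (1/n) C(2n, n-1).
Using the identity C(2n, n-1) = C(2n, n) * n / (n+1), the unscaled factor equals C(2n, n) / (n+1) = C_n, the n-th Catalan number.
For n = 15: C_15 = C(30, 15) / 16 = 155117520/16 = 9694845.
With the 4^15 = 1073741824 factor, the coefficient is 1073741824 * 9694845 = 10409760553697280.

10409760553697280


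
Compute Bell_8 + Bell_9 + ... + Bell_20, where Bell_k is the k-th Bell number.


Recall Bell_k counts set partitions of a k-set (with Bell_0 = 1 by convention).
Bell_8 through Bell_20: 4140, 21147, 115975, 678570, 4213597, 27644437, 190899322, 1382958545, 10480142147, 82864869804, 682076806159, 5832742205057, 51724158235372
Sum = 4140 + 21147 + 115975 + 678570 + 4213597 + 27644437 + 190899322 + 1382958545 + 10480142147 + 82864869804 + 682076806159 + 5832742205057 + 51724158235372 = 58333928794272.

58333928794272


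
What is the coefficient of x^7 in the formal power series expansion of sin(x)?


The Maclaurin series is sin(t) = sum_{k>=0} (-1)^k t^(2k+1) / (2k+1)!, so substituting t = x, only odd powers of x are nonzero, with coefficient of x^(2k+1) equal to (-1)^k / (2k+1)!.
Write 7 = 2*3 + 1, giving the coefficient (-1)^3 / 7! = -1/5040 = -1/5040.

-1/5040


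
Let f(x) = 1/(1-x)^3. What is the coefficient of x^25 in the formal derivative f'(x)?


Differentiate: d/dx [ 1/(1-x)^r ] = r / (1-x)^(r+1).
Here r = 3, so f'(x) = 3 / (1-x)^4.
The expansion of 1/(1-x)^(r+1) has coefficient of x^n equal to C(n+r, r).
So the coefficient of x^25 in f'(x) is
3 * C(28, 3) = 3 * 3276 = 9828

9828


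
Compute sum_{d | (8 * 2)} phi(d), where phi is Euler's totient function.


First, 8 * 2 = 16. One classical identity is sum_{d | n} phi(d) = n (each k in [1, n] has a unique gcd with n, and among the k's with gcd(k, n) = n/d there are phi(d) of them). So the sum equals 16. We also verify directly:
Divisors of 16: 1, 2, 4, 8, 16.
phi values: 1, 1, 2, 4, 8.
Sum = 16.

16


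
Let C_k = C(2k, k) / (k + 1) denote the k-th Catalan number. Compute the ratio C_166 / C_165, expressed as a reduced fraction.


Using C_k = (2k)! / (k! (k+1)!), the ratio C_{k+1}/C_k simplifies to
C_{k+1}/C_k = [(2k+2)! / ((k+1)! (k+2)!)] * [k! (k+1)! / (2k)!]
 = (2k+2)(2k+1) / ((k+1)(k+2)) = 2(2k+1) / (k+2).
For k = 165: 2(2*165 + 1) / (165 + 2) = 662/167 = 662/167.

662/167


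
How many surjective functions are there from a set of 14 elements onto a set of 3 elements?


By inclusion-exclusion on which target elements are missed, the number of surjections from an n-set onto a k-set is
surj(n, k) = sum_{j=0}^{k} (-1)^j C(k, j) (k - j)^n.
Equivalently surj(n, k) = k! * S(n, k), where S(n, k) is the Stirling number of the second kind.
For n = 14, k = 3:
S(14, 3) = 788970, so
surj = 3! * 788970 = 6 * 788970 = 4733820.

4733820


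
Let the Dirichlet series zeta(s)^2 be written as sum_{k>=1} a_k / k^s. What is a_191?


The Dirichlet convolution of the constant function 1 with itself gives (1 * 1)(k) = sum_{d | k} 1 = d(k), the number of positive divisors of k.
Since zeta(s) = sum_{k>=1} 1/k^s, we have zeta(s)^2 = sum_{k>=1} d(k)/k^s, so a_k = d(k).
For k = 191: the divisors are 1, 191.
Count = 2.

2


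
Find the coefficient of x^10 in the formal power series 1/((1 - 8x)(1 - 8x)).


By partial fractions or Cauchy convolution:
The coefficient equals sum_{k=0}^{10} 8^k * 8^(10-k).
= 11811160064

11811160064


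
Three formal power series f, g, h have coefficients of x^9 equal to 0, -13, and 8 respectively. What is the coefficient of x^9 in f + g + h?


Series addition is componentwise:
0 + -13 + 8
= -5

-5


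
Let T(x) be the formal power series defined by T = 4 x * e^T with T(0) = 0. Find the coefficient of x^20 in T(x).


Apply the Lagrange inversion formula: if T = 4 x * phi(T) with phi(t) = e^t, then
[x^n] T = 4^n * (1/n) [t^(n-1)] phi(t)^n = 4^n * (1/n) [t^(n-1)] e^(n t) = 4^n * (1/n) * n^(n-1) / (n-1)! = 4^n * n^(n-1) / n!.
When c = 1 this is the Cayley count of rooted labeled trees on n vertices, divided by n!.
For n = 20: 4^20 * 20^19 / 20! = 1099511627776 * 5242880000000000000000000/2432902008176640000 = 35184372088832000000000000000/14849255421.

35184372088832000000000000000/14849255421


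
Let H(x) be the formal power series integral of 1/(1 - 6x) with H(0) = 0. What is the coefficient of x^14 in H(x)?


1/(1 - 6x) = sum_{k>=0} 6^k x^k. Integrating termwise with H(0) = 0:
H(x) = sum_{k>=0} 6^k x^(k+1) / (k+1) = sum_{m>=1} 6^(m-1) x^m / m.
For m = 14: 6^13/14 = 13060694016/14 = 6530347008/7.

6530347008/7


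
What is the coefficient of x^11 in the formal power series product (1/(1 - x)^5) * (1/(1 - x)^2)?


Combine the factors: (1/(1 - x)^5) * (1/(1 - x)^2) = 1/(1 - x)^7.
Then use 1/(1 - x)^r = sum_{k>=0} C(k + r - 1, r - 1) x^k with r = 7 and k = 11:
C(17, 6) = 12376.

12376


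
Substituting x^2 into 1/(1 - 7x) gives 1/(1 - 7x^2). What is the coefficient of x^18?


The coefficient of x^(2m) in 1/(1 - 7x^2) is 7^m.
With n = 18 = 2*9, the coefficient is 7^9 = 40353607.

40353607


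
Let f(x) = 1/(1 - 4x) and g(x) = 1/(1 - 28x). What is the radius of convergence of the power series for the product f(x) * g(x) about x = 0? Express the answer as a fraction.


The radius of 1/(1 - 4x) is 1/4 (nearest singularity at x = 1/4), and the radius of 1/(1 - 28x) is 1/28.
The product f(x)*g(x) = 1/((1 - 4x)(1 - 28x)) has singularities at both 1/4 and 1/28, so its radius of convergence is the distance to the nearest one:
min(1/4, 1/28) = 1/28.

1/28


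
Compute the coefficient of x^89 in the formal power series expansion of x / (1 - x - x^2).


Let f(x) = sum_{k>=0} a_k x^k. Multiplying f(x) * (1 - x - x^2) = x and matching coefficients gives a_0 = 0, a_1 = 1, and a_k = a_{k-1} + a_{k-2} for k >= 2. These are the Fibonacci numbers F_k.
Iterating from F_0 = 0, F_1 = 1:
F_0=0, F_1=1, F_2=1, F_3=2, F_4=3, F_5=5, F_6=8, F_7=13, F_8=21, F_9=34, ...
F_89 = 1779979416004714189.

1779979416004714189


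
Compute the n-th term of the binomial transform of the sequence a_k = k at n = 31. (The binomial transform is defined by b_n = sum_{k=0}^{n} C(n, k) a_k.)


With a_k = k, b_n = sum_{k=0}^{n} C(n, k) k. Using k * C(n, k) = n * C(n-1, k-1) gives b_n = n * sum_{k>=1} C(n-1, k-1) = n * 2^(n-1).
For n = 31: 31 * 2^30 = 31 * 1073741824 = 33285996544.

33285996544


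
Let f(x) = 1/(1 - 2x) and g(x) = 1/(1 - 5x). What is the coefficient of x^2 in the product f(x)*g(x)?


The coefficient of x^n in f*g is the Cauchy product: sum_{k=0}^{n} a^k * b^(n-k).
With a=2, b=5, n=2:
sum_{k=0}^{2} 2^k * 5^(2-k)
= 39

39


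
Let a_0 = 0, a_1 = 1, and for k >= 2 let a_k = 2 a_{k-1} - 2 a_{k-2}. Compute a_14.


Iterating the recurrence forward:
a_0 = 0
a_1 = 1
a_2 = 2*1 - 2*0 = 2
a_3 = 2*2 - 2*1 = 2
a_4 = 2*2 - 2*2 = 0
a_5 = 2*0 - 2*2 = -4
a_6 = 2*-4 - 2*0 = -8
a_7 = 2*-8 - 2*-4 = -8
a_8 = 2*-8 - 2*-8 = 0
a_9 = 2*0 - 2*-8 = 16
a_10 = 2*16 - 2*0 = 32
a_11 = 2*32 - 2*16 = 32
a_12 = 2*32 - 2*32 = 0
a_13 = 2*0 - 2*32 = -64
a_14 = 2*-64 - 2*0 = -128
So a_14 = -128.

-128


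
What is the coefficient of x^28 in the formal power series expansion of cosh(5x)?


The Maclaurin series is cosh(t) = sum_{m>=0} t^(2m) / (2m)!, so substituting t = 5x, only even powers of x are nonzero, with coefficient of x^(2m) equal to 5^(2m) / (2m)!.
For x^28 the coefficient is 5^28/28! = 37252902984619140625/304888344611713860501504000000 = 2384185791015625/19512854055149687072096256.

2384185791015625/19512854055149687072096256


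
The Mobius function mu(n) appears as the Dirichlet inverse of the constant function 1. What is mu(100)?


100 has a squared prime factor, so mu(100) = 0.
Factorization reveals a repeated prime.

0


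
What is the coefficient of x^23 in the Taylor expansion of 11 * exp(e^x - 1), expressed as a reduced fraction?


exp(e^x - 1) = sum_{k>=0} Bell_k x^k / k!, where Bell_k is the k-th Bell number.
So the coefficient of x^23 is 11 * Bell_23 / 23!.
Computing: Bell_23 = 44152005855084346 and 23! = 25852016738884976640000, giving
11 * 44152005855084346/25852016738884976640000 = 22076002927542173/1175091669949317120000.

22076002927542173/1175091669949317120000


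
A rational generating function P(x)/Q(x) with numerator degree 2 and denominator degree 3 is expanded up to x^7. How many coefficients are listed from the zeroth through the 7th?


Expanding up to x^7 gives the coefficients for x^0, x^1, ..., x^7.
That is 7 + 1 = 8 coefficients in total.

8


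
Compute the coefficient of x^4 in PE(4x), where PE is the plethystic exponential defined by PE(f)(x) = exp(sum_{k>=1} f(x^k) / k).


With f(x) = 4x, the exponent is sum_{k>=1} 4 x^k / k = 4 * (-ln(1 - x)). Exponentiating:
PE(4x) = exp(-4 ln(1 - x)) = 1/(1 - x)^4.
By the negative binomial expansion, [x^n] 1/(1 - x)^4 = C(n + 3, 3).
For n = 4: C(7, 3) = 35.

35


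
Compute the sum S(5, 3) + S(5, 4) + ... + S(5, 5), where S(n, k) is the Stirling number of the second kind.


By definition, S(n, k) counts partitions of an n-set into exactly k nonempty blocks.
Computing row n = 5 for k = 3..5:
S(5, k): 25, 10, 1
Sum = 36.

36


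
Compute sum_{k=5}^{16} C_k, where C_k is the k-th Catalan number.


C_5 through C_16: 42, 132, 429, 1430, 4862, 16796, 58786, 208012, 742900, 2674440, 9694845, 35357670
Sum = 42 + 132 + 429 + 1430 + 4862 + 16796 + 58786 + 208012 + 742900 + 2674440 + 9694845 + 35357670
= 48760344

48760344


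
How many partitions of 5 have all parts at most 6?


Using the generating function (1-x)^(-1)(1-x^2)^(-1)...(1-x^6)^(-1),
the coefficient of x^5 counts these restricted partitions.
Result = 7

7


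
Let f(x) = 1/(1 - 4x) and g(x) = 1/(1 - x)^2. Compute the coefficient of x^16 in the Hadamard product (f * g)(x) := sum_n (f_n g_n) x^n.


f has coefficients f_k = 4^k. For g = 1/(1 - x)^2 the coefficient is g_k = C(k + 1, 1) = k + 1. The Hadamard coefficient is (f * g)_k = 4^k * (k + 1).
For k = 16: 4^16 * 17 = 4294967296 * 17 = 73014444032.

73014444032


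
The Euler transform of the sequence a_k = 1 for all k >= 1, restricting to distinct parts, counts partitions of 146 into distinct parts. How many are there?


Partitions of 146 into distinct parts can be computed via generating function.
Product (1+x)(1+x^2)(1+x^3)...
The coefficient of x^146 = 14694244

14694244


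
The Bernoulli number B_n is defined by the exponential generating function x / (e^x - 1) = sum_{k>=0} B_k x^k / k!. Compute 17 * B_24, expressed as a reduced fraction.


Bernoulli numbers can also be computed recursively via B_0 = 1 and sum_{j=0}^{m} C(m+1, j) B_j = 0 for m >= 1. Odd-index Bernoulli numbers vanish for k >= 3.
Computing B_24 = -236364091/2730, so 17 * B_24 = 17 * -236364091/2730 = -4018189547/2730.

-4018189547/2730


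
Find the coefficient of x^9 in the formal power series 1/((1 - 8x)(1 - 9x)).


By partial fractions or Cauchy convolution:
The coefficient equals sum_{k=0}^{9} 8^k * 9^(9-k).
= 2413042577

2413042577


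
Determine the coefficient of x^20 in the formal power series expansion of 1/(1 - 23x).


The geometric series identity gives 1/(1 - c x) = sum_{k>=0} c^k x^k, so the coefficient of x^k is c^k.
Here c = 23 and k = 20.
Computing: 23^20 = 1716155831334586342923895201

1716155831334586342923895201


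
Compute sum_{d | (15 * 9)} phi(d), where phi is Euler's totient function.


First, 15 * 9 = 135. One classical identity is sum_{d | n} phi(d) = n (each k in [1, n] has a unique gcd with n, and among the k's with gcd(k, n) = n/d there are phi(d) of them). So the sum equals 135. We also verify directly:
Divisors of 135: 1, 3, 5, 9, 15, 27, 45, 135.
phi values: 1, 2, 4, 6, 8, 18, 24, 72.
Sum = 135.

135


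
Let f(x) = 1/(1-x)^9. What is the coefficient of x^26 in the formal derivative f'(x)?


Differentiate: d/dx [ 1/(1-x)^r ] = r / (1-x)^(r+1).
Here r = 9, so f'(x) = 9 / (1-x)^10.
The expansion of 1/(1-x)^(r+1) has coefficient of x^n equal to C(n+r, r).
So the coefficient of x^26 in f'(x) is
9 * C(35, 9) = 9 * 70607460 = 635467140

635467140


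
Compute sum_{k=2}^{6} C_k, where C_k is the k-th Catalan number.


C_2 through C_6: 2, 5, 14, 42, 132
Sum = 2 + 5 + 14 + 42 + 132
= 195

195


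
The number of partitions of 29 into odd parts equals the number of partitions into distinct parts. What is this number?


Computing partitions of 29 into odd parts (1, 3, 5, ...):
Using the generating function prod_{k>=0} 1/(1-x^(2k+1)),
the count is 256

256


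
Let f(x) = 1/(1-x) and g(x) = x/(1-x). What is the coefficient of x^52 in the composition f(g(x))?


First simplify the composition: f(g(x)) = 1/(1 - x/(1-x)) = (1-x)/((1-x) - x) = (1-x)/(1-2x).
Now extract the coefficient. Write (1-x)/(1-2x) = 1/(1-2x) - x/(1-2x).
The coefficient of x^n in 1/(1-2x) is 2^n, and in x/(1-2x) is 2^(n-1) (for n >= 1).
So the coefficient of x^52 is 2^52 - 2^51 = 4503599627370496 - 2251799813685248 = 2251799813685248.

2251799813685248


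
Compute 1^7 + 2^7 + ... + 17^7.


This power sum has a closed form given by Faulhaber's formula
sum_{k=1}^{m} k^p = (1 / (p + 1)) * sum_{j=0}^{p} C(p + 1, j) B_j m^(p + 1 - j),
but for small m direct computation is fastest:
1 + 128 + 2187 + 16384 + 78125 + 279936 + 823543 + 2097152 + 4782969 + 10000000 + 19487171 + 35831808 + 62748517 + 105413504 + 170859375 + 268435456 + 410338673 = 1091194929.

1091194929


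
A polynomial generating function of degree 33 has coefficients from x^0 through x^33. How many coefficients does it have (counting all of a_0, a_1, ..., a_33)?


A polynomial of degree 33 takes the form a_0 + a_1 x + ... + a_33 x^33.
The number of coefficients is 33 + 1 = 34.

34


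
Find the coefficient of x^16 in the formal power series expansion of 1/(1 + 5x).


Write 1/(1 + c x) = 1/(1 - (-c) x) and apply the geometric-series identity
1/(1 - y) = sum_{k>=0} y^k to get 1/(1 + c x) = sum_{k>=0} (-c)^k x^k.
So the coefficient of x^k is (-c)^k = (-1)^k * c^k.
Here c = 5 and k = 16:
(-5)^16 = 1 * 152587890625 = 152587890625

152587890625


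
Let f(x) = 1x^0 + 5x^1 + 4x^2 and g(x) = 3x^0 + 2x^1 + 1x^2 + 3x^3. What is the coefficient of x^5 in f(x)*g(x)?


Cauchy product at x^5:
4*3
= 12

12


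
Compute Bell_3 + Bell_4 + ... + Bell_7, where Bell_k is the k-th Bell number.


Recall Bell_k counts set partitions of a k-set (with Bell_0 = 1 by convention).
Bell_3 through Bell_7: 5, 15, 52, 203, 877
Sum = 5 + 15 + 52 + 203 + 877 = 1152.

1152


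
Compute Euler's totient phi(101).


phi(n) counts integers in [1, n] coprime to n. Using the multiplicative formula phi(n) = n * prod_{p | n} (1 - 1/p):
101 = 101, so
phi(101) = 101 * (1 - 1/101) = 100.

100


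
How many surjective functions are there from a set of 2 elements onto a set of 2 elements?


By inclusion-exclusion on which target elements are missed, the number of surjections from an n-set onto a k-set is
surj(n, k) = sum_{j=0}^{k} (-1)^j C(k, j) (k - j)^n.
Equivalently surj(n, k) = k! * S(n, k), where S(n, k) is the Stirling number of the second kind.
For n = 2, k = 2:
S(2, 2) = 1, so
surj = 2! * 1 = 2 * 1 = 2.

2


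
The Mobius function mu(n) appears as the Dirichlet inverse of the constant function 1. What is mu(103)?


103 = 103 (all distinct primes).
mu(103) = (-1)^1 = -1

-1


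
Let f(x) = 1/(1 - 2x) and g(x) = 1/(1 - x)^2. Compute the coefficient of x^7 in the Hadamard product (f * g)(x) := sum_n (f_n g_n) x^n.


f has coefficients f_k = 2^k. For g = 1/(1 - x)^2 the coefficient is g_k = C(k + 1, 1) = k + 1. The Hadamard coefficient is (f * g)_k = 2^k * (k + 1).
For k = 7: 2^7 * 8 = 128 * 8 = 1024.

1024


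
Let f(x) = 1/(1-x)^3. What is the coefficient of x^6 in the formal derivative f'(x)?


Differentiate: d/dx [ 1/(1-x)^r ] = r / (1-x)^(r+1).
Here r = 3, so f'(x) = 3 / (1-x)^4.
The expansion of 1/(1-x)^(r+1) has coefficient of x^n equal to C(n+r, r).
So the coefficient of x^6 in f'(x) is
3 * C(9, 3) = 3 * 84 = 252

252


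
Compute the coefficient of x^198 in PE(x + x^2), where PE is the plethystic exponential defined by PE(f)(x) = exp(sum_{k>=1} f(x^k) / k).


With f(x) = x + x^2, the exponent is sum_{k>=1} (x^k + x^(2k)) / k = -ln(1 - x) - ln(1 - x^2). Exponentiating:
PE(x + x^2) = 1 / ((1 - x)(1 - x^2)).
This is the generating function for partitions of n into parts of size 1 or 2. The number of 2's can be any j in 0..99, and the rest are 1's, so
[x^198] = floor(198/2) + 1 = 100.

100


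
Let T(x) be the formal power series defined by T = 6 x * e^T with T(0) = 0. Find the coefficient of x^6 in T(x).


Apply the Lagrange inversion formula: if T = 6 x * phi(T) with phi(t) = e^t, then
[x^n] T = 6^n * (1/n) [t^(n-1)] phi(t)^n = 6^n * (1/n) [t^(n-1)] e^(n t) = 6^n * (1/n) * n^(n-1) / (n-1)! = 6^n * n^(n-1) / n!.
When c = 1 this is the Cayley count of rooted labeled trees on n vertices, divided by n!.
For n = 6: 6^6 * 6^5 / 6! = 46656 * 7776/720 = 2519424/5.

2519424/5


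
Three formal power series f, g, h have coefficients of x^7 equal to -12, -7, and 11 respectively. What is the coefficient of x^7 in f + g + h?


Series addition is componentwise:
-12 + -7 + 11
= -8

-8


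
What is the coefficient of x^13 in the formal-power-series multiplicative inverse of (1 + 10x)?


The inverse is 1/(1 + 10x). Apply the geometric identity 1/(1 - y) = sum_{k>=0} y^k with y = -10x:
1/(1 + 10x) = sum_{k>=0} (-10)^k x^k.
So the coefficient of x^13 is (-10)^13 = -10000000000000.

-10000000000000


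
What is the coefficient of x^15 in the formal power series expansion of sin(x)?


The Maclaurin series is sin(t) = sum_{k>=0} (-1)^k t^(2k+1) / (2k+1)!, so substituting t = x, only odd powers of x are nonzero, with coefficient of x^(2k+1) equal to (-1)^k / (2k+1)!.
Write 15 = 2*7 + 1, giving the coefficient (-1)^7 / 15! = -1/1307674368000 = -1/1307674368000.

-1/1307674368000


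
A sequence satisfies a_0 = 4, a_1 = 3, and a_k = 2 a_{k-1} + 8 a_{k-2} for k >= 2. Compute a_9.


The characteristic equation is t^2 - 2 t - 8 = 0, with roots r_1 = 4 and r_2 = -2 (so c_1 = r_1 + r_2, c_2 = -r_1 r_2 as required).
One can use the closed form a_n = A r_1^n + B r_2^n, but direct iteration is more reliable:
a_0 = 4, a_1 = 3, a_2 = 38, a_3 = 100, a_4 = 504, a_5 = 1808, a_6 = 7648, a_7 = 29760, a_8 = 120704, a_9 = 479488.
So a_9 = 479488.

479488


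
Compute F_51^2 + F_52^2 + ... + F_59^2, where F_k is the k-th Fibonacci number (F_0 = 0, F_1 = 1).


There is a standard identity sum_{k=0}^{N} F_k^2 = F_N * F_{N+1} (proved inductively from the telescoping relation F_k^2 = F_k F_{k+1} - F_{k-1} F_k). Then
sum_{k=51}^{59} F_k^2 = F_59 F_60 - F_50 F_51.
Computing: F_59 = 956722026041, F_60 = 1548008755920, F_50 = 12586269025, F_51 = 20365011074.
Sum = 956722026041 * 1548008755920 - 12586269025 * 20365011074 = 1480757753784915784729870.

1480757753784915784729870


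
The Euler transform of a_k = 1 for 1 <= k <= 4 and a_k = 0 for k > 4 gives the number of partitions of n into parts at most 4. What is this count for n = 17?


Partitions of 17 into parts at most 4:
Using generating function (1-x)^(-1)(1-x^2)^(-1)...(1-x^4)^(-1),
the coefficient of x^17 = 72

72


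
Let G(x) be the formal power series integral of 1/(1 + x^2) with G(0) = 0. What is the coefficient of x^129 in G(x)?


1/(1 + x^2) = sum_{j>=0} (-1)^j x^(2j). Integrating termwise with G(0) = 0:
G(x) = sum_{j>=0} (-1)^j x^(2j+1) / (2j+1) = arctan(x).
Only odd powers are nonzero. For x^129 write 129 = 2*64 + 1, giving
(-1)^64 / 129 = 1/129 = 1/129.

1/129


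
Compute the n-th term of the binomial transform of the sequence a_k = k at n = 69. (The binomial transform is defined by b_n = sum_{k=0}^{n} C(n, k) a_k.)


With a_k = k, b_n = sum_{k=0}^{n} C(n, k) k. Using k * C(n, k) = n * C(n-1, k-1) gives b_n = n * sum_{k>=1} C(n-1, k-1) = n * 2^(n-1).
For n = 69: 69 * 2^68 = 69 * 295147905179352825856 = 20365205457375344984064.

20365205457375344984064


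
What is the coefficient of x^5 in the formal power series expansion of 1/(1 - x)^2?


The expansion 1/(1 - x)^r = sum_{k>=0} C(k + r - 1, r - 1) x^k follows from the multiset / negative-binomial theorem (or from repeated differentiation of the geometric series).
For r = 2 and k = 5:
C(6, 1) = 720 / (1 * 120) = 6.

6


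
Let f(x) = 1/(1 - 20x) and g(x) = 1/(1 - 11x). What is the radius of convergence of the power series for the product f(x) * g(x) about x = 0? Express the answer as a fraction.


The radius of 1/(1 - 20x) is 1/20 (nearest singularity at x = 1/20), and the radius of 1/(1 - 11x) is 1/11.
The product f(x)*g(x) = 1/((1 - 20x)(1 - 11x)) has singularities at both 1/20 and 1/11, so its radius of convergence is the distance to the nearest one:
min(1/20, 1/11) = 1/20.

1/20


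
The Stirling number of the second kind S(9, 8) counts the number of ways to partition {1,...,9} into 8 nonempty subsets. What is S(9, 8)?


Using the explicit formula S(n,k) = (1/k!) sum_{j=0}^{k} (-1)^(k-j) C(k,j) j^n:
S(9, 8) = 36
Equivalently, S(n,k) is n! times the coefficient of x^n in the EGF (e^x - 1)^k / k!.

36


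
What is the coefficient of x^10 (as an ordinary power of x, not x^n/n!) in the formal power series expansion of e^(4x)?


The exponential series is e^y = sum_{k>=0} y^k / k!. Substituting y = 4x gives
e^(4x) = sum_{k>=0} 4^k x^k / k!.
So the coefficient of x^n is a^n/n! with a = 4, n = 10:
4^10 / 10! = 1048576/3628800 = 4096/14175

4096/14175


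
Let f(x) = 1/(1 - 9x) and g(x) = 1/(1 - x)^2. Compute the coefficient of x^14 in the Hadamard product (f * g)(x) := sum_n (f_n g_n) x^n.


f has coefficients f_k = 9^k. For g = 1/(1 - x)^2 the coefficient is g_k = C(k + 1, 1) = k + 1. The Hadamard coefficient is (f * g)_k = 9^k * (k + 1).
For k = 14: 9^14 * 15 = 22876792454961 * 15 = 343151886824415.

343151886824415


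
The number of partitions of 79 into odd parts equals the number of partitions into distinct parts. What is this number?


Computing partitions of 79 into odd parts (1, 3, 5, ...):
Using the generating function prod_{k>=0} 1/(1-x^(2k+1)),
the count is 70488

70488


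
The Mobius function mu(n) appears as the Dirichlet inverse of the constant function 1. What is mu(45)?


45 has a squared prime factor, so mu(45) = 0.
Factorization reveals a repeated prime.

0


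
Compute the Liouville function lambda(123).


The Liouville function is lambda(k) = (-1)^Omega(k), where Omega(k) counts the prime factors of k with multiplicity.
Factoring: 123 = 3 * 41, so Omega(123) = 2.
lambda(123) = (-1)^2 = 1.

1


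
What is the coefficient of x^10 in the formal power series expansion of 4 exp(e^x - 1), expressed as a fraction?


exp(e^x - 1) is the exponential generating function for the Bell numbers Bell_k: exp(e^x - 1) = sum_{k>=0} Bell_k x^k / k!.
So the coefficient of x^10 in 4 exp(e^x - 1) is 4 Bell_10 / 10!.
Computing: Bell_10 = 115975 and 10! = 3628800, giving
4 * 115975/3628800 = 4639/36288.

4639/36288


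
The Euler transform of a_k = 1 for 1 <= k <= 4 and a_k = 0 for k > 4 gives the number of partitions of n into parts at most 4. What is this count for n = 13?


Partitions of 13 into parts at most 4:
Using generating function (1-x)^(-1)(1-x^2)^(-1)...(1-x^4)^(-1),
the coefficient of x^13 = 39

39


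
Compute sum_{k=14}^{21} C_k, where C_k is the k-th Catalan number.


C_14 through C_21: 2674440, 9694845, 35357670, 129644790, 477638700, 1767263190, 6564120420, 24466267020
Sum = 2674440 + 9694845 + 35357670 + 129644790 + 477638700 + 1767263190 + 6564120420 + 24466267020
= 33452661075

33452661075


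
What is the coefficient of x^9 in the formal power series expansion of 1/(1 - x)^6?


The expansion 1/(1 - x)^r = sum_{k>=0} C(k + r - 1, r - 1) x^k follows from the multiset / negative-binomial theorem (or from repeated differentiation of the geometric series).
For r = 6 and k = 9:
C(14, 5) = 87178291200 / (120 * 362880) = 2002.

2002


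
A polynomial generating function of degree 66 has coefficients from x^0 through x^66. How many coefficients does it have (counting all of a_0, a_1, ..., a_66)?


A polynomial of degree 66 takes the form a_0 + a_1 x + ... + a_66 x^66.
The number of coefficients is 66 + 1 = 67.

67


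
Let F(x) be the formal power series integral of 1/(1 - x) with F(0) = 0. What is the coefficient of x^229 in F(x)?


1/(1 - x) = sum_{k>=0} x^k. Integrating termwise and using F(0) = 0 gives
F(x) = sum_{k>=0} x^(k+1) / (k+1) = sum_{m>=1} x^m / m = -ln(1 - x).
So the coefficient of x^229 is 1/229 = 1/229.

1/229


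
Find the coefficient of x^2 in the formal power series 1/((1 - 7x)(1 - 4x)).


By partial fractions or Cauchy convolution:
The coefficient equals sum_{k=0}^{2} 7^k * 4^(2-k).
= 93

93


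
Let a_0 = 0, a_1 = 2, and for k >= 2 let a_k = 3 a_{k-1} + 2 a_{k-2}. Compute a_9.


Iterating the recurrence forward:
a_0 = 0
a_1 = 2
a_2 = 3*2 + 2*0 = 6
a_3 = 3*6 + 2*2 = 22
a_4 = 3*22 + 2*6 = 78
a_5 = 3*78 + 2*22 = 278
a_6 = 3*278 + 2*78 = 990
a_7 = 3*990 + 2*278 = 3526
a_8 = 3*3526 + 2*990 = 12558
a_9 = 3*12558 + 2*3526 = 44726
So a_9 = 44726.

44726


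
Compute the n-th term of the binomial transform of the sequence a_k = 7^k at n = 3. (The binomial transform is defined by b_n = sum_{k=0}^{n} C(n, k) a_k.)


With a_k = 7^k, b_n = sum_{k=0}^{n} C(n, k) 7^k = (1 + 7)^n by the binomial theorem.
For n = 3: (1 + 7)^3 = 8^3 = 512.

512


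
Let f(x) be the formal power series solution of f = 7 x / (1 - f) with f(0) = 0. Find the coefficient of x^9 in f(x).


Apply Lagrange inversion: f = 7 x * phi(f) with phi(t) = 1/(1 - t), so
[x^n] f = 7^n * (1/n) [t^(n-1)] phi(t)^n = 7^n * (1/n) [t^(n-1)] (1 - t)^(-n) = 7^n * (1/n) C(2n - 2, n - 1) = 7^n * C_{n-1}.
For n = 9: C_8 = C(16, 8) / 9 = 12870/9 = 1430.
With the 7^9 = 40353607 factor, the coefficient is 40353607 * 1430 = 57705658010.

57705658010


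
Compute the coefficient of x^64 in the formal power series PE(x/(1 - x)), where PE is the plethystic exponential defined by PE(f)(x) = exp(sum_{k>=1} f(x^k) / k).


For f(x) = x/(1 - x) we have
sum_{k>=1} f(x^k) / k = sum_{k>=1} (1/k) * x^k / (1 - x^k) = sum_{k, m >= 1} x^(k m) / k,
which after exponentiating simplifies to
PE(x/(1 - x)) = prod_{k>=1} 1 / (1 - x^k).
This is the generating function for the partition function p(n), so the coefficient of x^64 is p(64).
Computing p(64) by dynamic programming over parts 1, 2, ..., 64: p(64) = 1741630.

1741630


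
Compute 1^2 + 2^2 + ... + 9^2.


This power sum has a closed form given by Faulhaber's formula
sum_{k=1}^{m} k^p = (1 / (p + 1)) * sum_{j=0}^{p} C(p + 1, j) B_j m^(p + 1 - j),
but for small m direct computation is fastest:
1 + 4 + 9 + 16 + 25 + 36 + 49 + 64 + 81 = 285.

285


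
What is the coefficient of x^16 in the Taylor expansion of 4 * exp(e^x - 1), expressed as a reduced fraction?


exp(e^x - 1) = sum_{k>=0} Bell_k x^k / k!, where Bell_k is the k-th Bell number.
So the coefficient of x^16 is 4 * Bell_16 / 16!.
Computing: Bell_16 = 10480142147 and 16! = 20922789888000, giving
4 * 10480142147/20922789888000 = 10480142147/5230697472000.

10480142147/5230697472000


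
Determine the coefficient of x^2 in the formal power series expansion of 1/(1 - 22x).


The geometric series identity gives 1/(1 - c x) = sum_{k>=0} c^k x^k, so the coefficient of x^k is c^k.
Here c = 22 and k = 2.
Computing: 22^2 = 484

484


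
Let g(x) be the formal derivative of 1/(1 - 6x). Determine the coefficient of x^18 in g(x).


Differentiate termwise: d/dx sum_{k>=0} 6^k x^k = sum_{k>=1} k 6^k x^(k-1) = sum_{j>=0} (j+1) 6^(j+1) x^j.
Equivalently, d/dx [1/(1 - 6x)] = 6/(1 - 6x)^2.
For j = 18: 19 * 6^19 = 19 * 609359740010496 = 11577835060199424.

11577835060199424


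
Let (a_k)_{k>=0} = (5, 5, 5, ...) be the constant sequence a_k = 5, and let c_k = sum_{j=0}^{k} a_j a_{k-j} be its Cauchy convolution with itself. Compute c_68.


Since a_j = 5 for all j >= 0, the convolution sum becomes
c_k = sum_{j=0}^{k} 5 * 5 = 25 * (k + 1).
Equivalently, the generating function of (a_k) is 5/(1 - x) and its square is 25/(1 - x)^2 = sum_{k>=0} 25(k + 1) x^k.
For k = 68: 25 * 69 = 1725.

1725


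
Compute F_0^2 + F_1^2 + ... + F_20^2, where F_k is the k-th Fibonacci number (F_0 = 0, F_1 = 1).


There is a standard identity sum_{k=0}^{N} F_k^2 = F_N * F_{N+1} (proved inductively from the telescoping relation F_k^2 = F_k F_{k+1} - F_{k-1} F_k). Then
sum_{k=0}^{20} F_k^2 = F_20 F_21 - F_0 F_0.
Computing: F_20 = 6765, F_21 = 10946.
Sum = 6765 * 10946 = 74049690.

74049690
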